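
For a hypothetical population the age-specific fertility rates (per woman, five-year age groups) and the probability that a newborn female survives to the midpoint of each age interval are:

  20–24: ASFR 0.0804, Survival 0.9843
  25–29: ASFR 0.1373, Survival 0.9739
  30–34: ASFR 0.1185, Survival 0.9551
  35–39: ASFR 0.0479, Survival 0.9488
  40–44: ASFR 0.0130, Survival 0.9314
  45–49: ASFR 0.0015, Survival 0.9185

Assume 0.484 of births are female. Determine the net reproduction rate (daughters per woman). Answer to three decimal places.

Proportion female at birth = 0.484.
Weighting each age-specific rate by interval width and survival:
  20–24: 5 × 0.0804 × 0.9843 = 0.39569
  25–29: 5 × 0.1373 × 0.9739 = 0.66858
  30–34: 5 × 0.1185 × 0.9551 = 0.56590
  35–39: 5 × 0.0479 × 0.9488 = 0.22724
  40–44: 5 × 0.0130 × 0.9314 = 0.06054
  45–49: 5 × 0.0015 × 0.9185 = 0.00689
Sum = 1.92484
NRR = 0.484 × 1.92484 = 0.93162

0.932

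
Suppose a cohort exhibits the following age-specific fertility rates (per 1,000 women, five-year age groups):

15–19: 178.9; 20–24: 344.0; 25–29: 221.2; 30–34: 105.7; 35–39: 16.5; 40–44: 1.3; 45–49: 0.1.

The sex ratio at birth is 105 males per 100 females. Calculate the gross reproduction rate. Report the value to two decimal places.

2.12

Proportion female at birth = 100 / (100 + 105) = 0.48780.
Sum of ASFRs = 178.9 + 344.0 + 221.2 + 105.7 + 16.5 + 1.3 + 0.1 = 867.7
TFR = 5 × 867.7 / 1000 = 4.3385
GRR = 0.48780 × 4.3385 = 2.11632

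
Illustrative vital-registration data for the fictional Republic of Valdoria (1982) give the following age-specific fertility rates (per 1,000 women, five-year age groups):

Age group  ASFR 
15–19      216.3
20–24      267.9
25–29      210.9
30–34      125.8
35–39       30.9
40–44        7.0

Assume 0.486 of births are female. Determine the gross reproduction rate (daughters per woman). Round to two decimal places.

Proportion female at birth = 0.486.
Sum of ASFRs = 216.3 + 267.9 + 210.9 + 125.8 + 30.9 + 7.0 = 858.8
TFR = 5 × 858.8 / 1000 = 4.294
GRR = 0.486 × 4.294 = 2.08688

2.09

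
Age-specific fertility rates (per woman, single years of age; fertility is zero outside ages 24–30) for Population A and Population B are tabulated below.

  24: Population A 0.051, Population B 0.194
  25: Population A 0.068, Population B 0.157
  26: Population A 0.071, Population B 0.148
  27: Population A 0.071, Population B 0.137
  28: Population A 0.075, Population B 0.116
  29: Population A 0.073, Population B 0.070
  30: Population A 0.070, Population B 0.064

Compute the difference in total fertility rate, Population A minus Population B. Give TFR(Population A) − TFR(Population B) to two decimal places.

Population A:
  Sum of ASFRs = 0.051 + 0.068 + 0.071 + 0.071 + 0.075 + 0.073 + 0.070 = 0.479
  TFR = 0.479
Population B:
  Sum of ASFRs = 0.194 + 0.157 + 0.148 + 0.137 + 0.116 + 0.070 + 0.064 = 0.886
  TFR = 0.886
Difference = 0.479 − 0.886 = -0.407

-0.41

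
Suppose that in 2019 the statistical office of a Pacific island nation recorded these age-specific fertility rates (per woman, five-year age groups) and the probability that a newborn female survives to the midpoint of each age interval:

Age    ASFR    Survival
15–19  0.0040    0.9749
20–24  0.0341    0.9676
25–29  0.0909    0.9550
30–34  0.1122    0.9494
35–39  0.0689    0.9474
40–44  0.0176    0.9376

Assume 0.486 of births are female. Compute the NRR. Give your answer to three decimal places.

Proportion female at birth = 0.486.
Per-age-group product (5 × ASFR × survival probability):
  15–19: 5 × 0.0040 × 0.9749 = 0.01950
  20–24: 5 × 0.0341 × 0.9676 = 0.16498
  25–29: 5 × 0.0909 × 0.9550 = 0.43405
  30–34: 5 × 0.1122 × 0.9494 = 0.53261
  35–39: 5 × 0.0689 × 0.9474 = 0.32638
  40–44: 5 × 0.0176 × 0.9376 = 0.08251
Sum = 1.56003
NRR = 0.486 × 1.56003 = 0.75817
An NRR under 1 implies long-run decline under these rates.

0.758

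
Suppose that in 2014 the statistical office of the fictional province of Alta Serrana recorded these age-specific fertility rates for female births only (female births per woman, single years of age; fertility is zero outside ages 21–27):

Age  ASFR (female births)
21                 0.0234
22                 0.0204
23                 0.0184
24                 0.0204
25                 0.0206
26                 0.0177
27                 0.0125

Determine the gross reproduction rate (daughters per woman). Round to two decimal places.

Sum of female ASFRs = 0.0234 + 0.0204 + 0.0184 + 0.0204 + 0.0206 + 0.0177 + 0.0125 = 0.1334
GRR = 0.1334

0.13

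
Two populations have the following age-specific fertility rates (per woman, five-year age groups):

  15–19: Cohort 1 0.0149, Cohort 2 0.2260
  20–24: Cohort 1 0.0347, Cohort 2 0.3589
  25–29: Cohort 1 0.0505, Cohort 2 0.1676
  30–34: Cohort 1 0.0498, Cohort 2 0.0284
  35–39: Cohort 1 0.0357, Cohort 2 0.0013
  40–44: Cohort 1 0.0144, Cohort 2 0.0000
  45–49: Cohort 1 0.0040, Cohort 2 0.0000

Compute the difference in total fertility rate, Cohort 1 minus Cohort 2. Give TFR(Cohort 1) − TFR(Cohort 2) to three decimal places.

Cohort 1:
  Sum of ASFRs = 0.0149 + 0.0347 + 0.0505 + 0.0498 + 0.0357 + 0.0144 + 0.0040 = 0.2040
  TFR = 5 × 0.2040 = 1.02
Cohort 2:
  Sum of ASFRs = 0.2260 + 0.3589 + 0.1676 + 0.0284 + 0.0013 + 0.0000 + 0.0000 = 0.7822
  TFR = 5 × 0.7822 = 3.911
Difference = 1.02 − 3.911 = -2.891

-2.891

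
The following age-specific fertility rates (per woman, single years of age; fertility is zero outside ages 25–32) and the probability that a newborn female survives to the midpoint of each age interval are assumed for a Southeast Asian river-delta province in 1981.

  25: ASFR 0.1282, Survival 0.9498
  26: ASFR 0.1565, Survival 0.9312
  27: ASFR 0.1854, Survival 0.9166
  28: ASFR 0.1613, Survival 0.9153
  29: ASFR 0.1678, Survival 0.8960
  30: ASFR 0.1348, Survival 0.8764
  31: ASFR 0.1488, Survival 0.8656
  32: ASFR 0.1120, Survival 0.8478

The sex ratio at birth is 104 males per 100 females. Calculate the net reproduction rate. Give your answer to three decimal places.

Proportion female at birth = 100 / (100 + 104) = 0.49020.
Each age group contributes 1 × ASFR × survival:
  25: 1 × 0.1282 × 0.9498 = 0.12176
  26: 1 × 0.1565 × 0.9312 = 0.14573
  27: 1 × 0.1854 × 0.9166 = 0.16994
  28: 1 × 0.1613 × 0.9153 = 0.14764
  29: 1 × 0.1678 × 0.8960 = 0.15035
  30: 1 × 0.1348 × 0.8764 = 0.11814
  31: 1 × 0.1488 × 0.8656 = 0.12880
  32: 1 × 0.1120 × 0.8478 = 0.09495
Sum = 1.07731
NRR = 0.49020 × 1.07731 = 0.52810

0.528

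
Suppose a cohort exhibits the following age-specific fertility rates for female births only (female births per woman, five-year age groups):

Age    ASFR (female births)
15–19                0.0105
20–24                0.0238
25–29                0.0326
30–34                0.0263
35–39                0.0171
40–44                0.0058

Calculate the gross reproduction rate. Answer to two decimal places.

0.58

Sum of female ASFRs = 0.0105 + 0.0238 + 0.0326 + 0.0263 + 0.0171 + 0.0058 = 0.1161
GRR = 5 × 0.1161 = 0.5805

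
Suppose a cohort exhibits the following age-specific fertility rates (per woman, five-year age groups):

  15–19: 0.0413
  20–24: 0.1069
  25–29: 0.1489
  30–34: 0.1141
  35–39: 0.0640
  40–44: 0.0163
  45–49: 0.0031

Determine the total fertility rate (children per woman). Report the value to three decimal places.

2.473

Sum of ASFRs = 0.0413 + 0.1069 + 0.1489 + 0.1141 + 0.0640 + 0.0163 + 0.0031 = 0.4946
TFR = 5 × 0.4946 = 2.473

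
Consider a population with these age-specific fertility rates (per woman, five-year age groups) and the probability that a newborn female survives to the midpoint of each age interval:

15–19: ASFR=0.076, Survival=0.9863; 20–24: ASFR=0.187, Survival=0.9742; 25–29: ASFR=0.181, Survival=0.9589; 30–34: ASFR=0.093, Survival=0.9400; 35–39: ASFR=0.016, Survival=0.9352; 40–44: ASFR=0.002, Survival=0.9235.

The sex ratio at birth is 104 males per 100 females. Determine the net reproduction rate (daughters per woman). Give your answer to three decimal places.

1.311

Proportion female at birth = 100 / (100 + 104) = 0.49020.
Weighting each age-specific rate by interval width and survival:
  15–19: 5 × 0.076 × 0.9863 = 0.37479
  20–24: 5 × 0.187 × 0.9742 = 0.91088
  25–29: 5 × 0.181 × 0.9589 = 0.86780
  30–34: 5 × 0.093 × 0.9400 = 0.43710
  35–39: 5 × 0.016 × 0.9352 = 0.07482
  40–44: 5 × 0.002 × 0.9235 = 0.00924
Sum = 2.67463
NRR = 0.49020 × 2.67463 = 1.31110
With NRR above 1 the population is above replacement fertility.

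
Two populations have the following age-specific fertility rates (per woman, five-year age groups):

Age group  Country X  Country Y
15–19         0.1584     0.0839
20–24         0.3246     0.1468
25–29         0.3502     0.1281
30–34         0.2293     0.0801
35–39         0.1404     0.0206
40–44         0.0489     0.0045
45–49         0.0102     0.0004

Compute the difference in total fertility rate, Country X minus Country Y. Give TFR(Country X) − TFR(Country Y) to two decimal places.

Country X:
  Sum of ASFRs = 0.1584 + 0.3246 + 0.3502 + 0.2293 + 0.1404 + 0.0489 + 0.0102 = 1.2620
  TFR = 5 × 1.2620 = 6.31
Country Y:
  Sum of ASFRs = 0.0839 + 0.1468 + 0.1281 + 0.0801 + 0.0206 + 0.0045 + 0.0004 = 0.4644
  TFR = 5 × 0.4644 = 2.322
Difference = 6.31 − 2.322 = 3.988

3.99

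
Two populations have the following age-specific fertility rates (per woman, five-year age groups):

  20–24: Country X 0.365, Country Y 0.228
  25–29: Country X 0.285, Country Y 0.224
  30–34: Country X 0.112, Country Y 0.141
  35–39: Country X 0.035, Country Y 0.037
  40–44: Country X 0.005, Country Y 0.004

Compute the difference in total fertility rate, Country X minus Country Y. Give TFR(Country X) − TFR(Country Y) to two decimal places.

Country X:
  Sum of ASFRs = 0.365 + 0.285 + 0.112 + 0.035 + 0.005 = 0.802
  TFR = 5 × 0.802 = 4.01
Country Y:
  Sum of ASFRs = 0.228 + 0.224 + 0.141 + 0.037 + 0.004 = 0.634
  TFR = 5 × 0.634 = 3.17
Difference = 4.01 − 3.17 = 0.84

0.84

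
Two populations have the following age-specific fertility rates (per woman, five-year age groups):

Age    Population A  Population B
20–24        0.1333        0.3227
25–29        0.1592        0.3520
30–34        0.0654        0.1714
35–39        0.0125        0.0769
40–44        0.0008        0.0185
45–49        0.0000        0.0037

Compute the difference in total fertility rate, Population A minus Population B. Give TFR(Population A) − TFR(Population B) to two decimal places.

Population A:
  Sum of ASFRs = 0.1333 + 0.1592 + 0.0654 + 0.0125 + 0.0008 + 0.0000 = 0.3712
  TFR = 5 × 0.3712 = 1.856
Population B:
  Sum of ASFRs = 0.3227 + 0.3520 + 0.1714 + 0.0769 + 0.0185 + 0.0037 = 0.9452
  TFR = 5 × 0.9452 = 4.726
Difference = 1.856 − 4.726 = -2.87

-2.87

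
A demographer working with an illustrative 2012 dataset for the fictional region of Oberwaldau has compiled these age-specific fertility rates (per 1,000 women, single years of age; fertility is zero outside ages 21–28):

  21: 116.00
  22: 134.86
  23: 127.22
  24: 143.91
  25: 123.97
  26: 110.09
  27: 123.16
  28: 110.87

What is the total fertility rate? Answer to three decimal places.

0.990

Sum of ASFRs = 116.00 + 134.86 + 127.22 + 143.91 + 123.97 + 110.09 + 123.16 + 110.87 = 990.08
TFR = 990.08 / 1000 = 0.99008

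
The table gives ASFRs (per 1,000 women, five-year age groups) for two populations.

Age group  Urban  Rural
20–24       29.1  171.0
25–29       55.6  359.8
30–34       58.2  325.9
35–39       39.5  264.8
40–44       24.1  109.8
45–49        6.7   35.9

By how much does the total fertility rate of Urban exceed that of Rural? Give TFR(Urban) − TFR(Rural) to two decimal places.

-5.27

Urban:
  Sum of ASFRs = 29.1 + 55.6 + 58.2 + 39.5 + 24.1 + 6.7 = 213.2
  TFR = 5 × 213.2 / 1000 = 1.066
Rural:
  Sum of ASFRs = 171.0 + 359.8 + 325.9 + 264.8 + 109.8 + 35.9 = 1267.2
  TFR = 5 × 1267.2 / 1000 = 6.336
Difference = 1.066 − 6.336 = -5.27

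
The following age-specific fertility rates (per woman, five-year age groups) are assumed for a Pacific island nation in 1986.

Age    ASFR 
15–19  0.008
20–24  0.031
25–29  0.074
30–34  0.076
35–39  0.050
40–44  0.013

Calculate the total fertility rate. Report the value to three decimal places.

1.260

Sum of ASFRs = 0.008 + 0.031 + 0.074 + 0.076 + 0.050 + 0.013 = 0.252
TFR = 5 × 0.252 = 1.26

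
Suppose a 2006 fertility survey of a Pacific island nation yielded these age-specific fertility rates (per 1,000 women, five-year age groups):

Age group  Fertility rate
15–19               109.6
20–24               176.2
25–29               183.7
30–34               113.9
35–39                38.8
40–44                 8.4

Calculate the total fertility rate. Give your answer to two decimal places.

Sum of ASFRs = 109.6 + 176.2 + 183.7 + 113.9 + 38.8 + 8.4 = 630.6
TFR = 5 × 630.6 / 1000 = 3.153

3.15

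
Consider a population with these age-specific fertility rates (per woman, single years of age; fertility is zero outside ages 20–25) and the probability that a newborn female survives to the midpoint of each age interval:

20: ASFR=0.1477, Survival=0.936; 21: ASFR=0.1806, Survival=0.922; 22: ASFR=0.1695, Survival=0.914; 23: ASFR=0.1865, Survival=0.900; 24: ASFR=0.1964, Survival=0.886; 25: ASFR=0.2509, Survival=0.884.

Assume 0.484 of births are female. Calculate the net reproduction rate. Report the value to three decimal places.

Proportion female at birth = 0.484.
Per-age-group product (1 × ASFR × survival probability):
  20: 1 × 0.1477 × 0.936 = 0.13825
  21: 1 × 0.1806 × 0.922 = 0.16651
  22: 1 × 0.1695 × 0.914 = 0.15492
  23: 1 × 0.1865 × 0.900 = 0.16785
  24: 1 × 0.1964 × 0.886 = 0.17401
  25: 1 × 0.2509 × 0.884 = 0.22180
Sum = 1.02334
NRR = 0.484 × 1.02334 = 0.49530
With NRR below 1 the population is below replacement fertility.

0.495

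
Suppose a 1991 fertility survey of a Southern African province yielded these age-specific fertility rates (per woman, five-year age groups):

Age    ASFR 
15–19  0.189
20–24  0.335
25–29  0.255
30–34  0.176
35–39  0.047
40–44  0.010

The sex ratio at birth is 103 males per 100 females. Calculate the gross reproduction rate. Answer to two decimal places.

Proportion female at birth = 100 / (100 + 103) = 0.49261.
Sum of ASFRs = 0.189 + 0.335 + 0.255 + 0.176 + 0.047 + 0.010 = 1.012
TFR = 5 × 1.012 = 5.06
GRR = 0.49261 × 5.06 = 2.49261

2.49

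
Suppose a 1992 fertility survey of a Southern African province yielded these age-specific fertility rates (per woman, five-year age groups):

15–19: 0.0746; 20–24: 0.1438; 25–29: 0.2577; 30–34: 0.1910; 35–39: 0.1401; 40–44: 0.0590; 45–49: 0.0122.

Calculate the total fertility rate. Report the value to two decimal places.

4.39

Sum of ASFRs = 0.0746 + 0.1438 + 0.2577 + 0.1910 + 0.1401 + 0.0590 + 0.0122 = 0.8784
TFR = 5 × 0.8784 = 4.392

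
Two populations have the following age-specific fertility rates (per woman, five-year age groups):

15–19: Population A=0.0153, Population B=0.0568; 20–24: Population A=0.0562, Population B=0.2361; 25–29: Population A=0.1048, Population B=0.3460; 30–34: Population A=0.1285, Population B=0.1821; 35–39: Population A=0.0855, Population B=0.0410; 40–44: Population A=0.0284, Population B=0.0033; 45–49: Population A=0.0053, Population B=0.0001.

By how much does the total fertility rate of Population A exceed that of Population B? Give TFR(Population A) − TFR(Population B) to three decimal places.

-2.207

Population A:
  Sum of ASFRs = 0.0153 + 0.0562 + 0.1048 + 0.1285 + 0.0855 + 0.0284 + 0.0053 = 0.4240
  TFR = 5 × 0.4240 = 2.12
Population B:
  Sum of ASFRs = 0.0568 + 0.2361 + 0.3460 + 0.1821 + 0.0410 + 0.0033 + 0.0001 = 0.8654
  TFR = 5 × 0.8654 = 4.327
Difference = 2.12 − 4.327 = -2.207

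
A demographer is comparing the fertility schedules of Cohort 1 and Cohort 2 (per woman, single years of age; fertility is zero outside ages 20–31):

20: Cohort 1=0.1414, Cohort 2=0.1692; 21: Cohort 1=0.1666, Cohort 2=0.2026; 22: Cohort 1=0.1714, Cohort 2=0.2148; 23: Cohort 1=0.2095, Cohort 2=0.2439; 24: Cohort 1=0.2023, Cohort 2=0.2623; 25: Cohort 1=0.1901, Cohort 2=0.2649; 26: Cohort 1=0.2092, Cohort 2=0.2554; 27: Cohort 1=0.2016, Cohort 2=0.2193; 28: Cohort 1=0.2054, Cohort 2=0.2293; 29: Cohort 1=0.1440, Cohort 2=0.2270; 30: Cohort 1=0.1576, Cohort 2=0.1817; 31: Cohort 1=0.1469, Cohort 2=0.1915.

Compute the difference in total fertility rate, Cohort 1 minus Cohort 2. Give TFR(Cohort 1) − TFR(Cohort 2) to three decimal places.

-0.516

Cohort 1:
  Sum of ASFRs = 0.1414 + 0.1666 + 0.1714 + 0.2095 + 0.2023 + 0.1901 + 0.2092 + 0.2016 + 0.2054 + 0.1440 + 0.1576 + 0.1469 = 2.1460
  TFR = 2.146
Cohort 2:
  Sum of ASFRs = 0.1692 + 0.2026 + 0.2148 + 0.2439 + 0.2623 + 0.2649 + 0.2554 + 0.2193 + 0.2293 + 0.2270 + 0.1817 + 0.1915 = 2.6619
  TFR = 2.6619
Difference = 2.146 − 2.6619 = -0.5159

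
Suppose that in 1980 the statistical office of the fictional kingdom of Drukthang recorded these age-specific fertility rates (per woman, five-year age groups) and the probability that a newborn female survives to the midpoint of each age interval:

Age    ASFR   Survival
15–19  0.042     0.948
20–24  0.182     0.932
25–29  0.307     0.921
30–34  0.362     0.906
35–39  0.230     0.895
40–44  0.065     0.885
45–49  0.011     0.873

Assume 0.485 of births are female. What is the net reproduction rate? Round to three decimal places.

2.651

Proportion female at birth = 0.485.
Per-age-group product (5 × ASFR × survival probability):
  15–19: 5 × 0.042 × 0.948 = 0.19908
  20–24: 5 × 0.182 × 0.932 = 0.84812
  25–29: 5 × 0.307 × 0.921 = 1.41374
  30–34: 5 × 0.362 × 0.906 = 1.63986
  35–39: 5 × 0.230 × 0.895 = 1.02925
  40–44: 5 × 0.065 × 0.885 = 0.28763
  45–49: 5 × 0.011 × 0.873 = 0.04802
Sum = 5.46570
NRR = 0.485 × 5.46570 = 2.65086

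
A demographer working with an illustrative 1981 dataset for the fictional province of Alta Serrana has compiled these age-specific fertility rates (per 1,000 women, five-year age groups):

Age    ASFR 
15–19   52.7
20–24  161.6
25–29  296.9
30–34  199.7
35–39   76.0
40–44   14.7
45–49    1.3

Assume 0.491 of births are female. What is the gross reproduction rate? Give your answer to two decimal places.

1.97

Proportion female at birth = 0.491.
Sum of ASFRs = 52.7 + 161.6 + 296.9 + 199.7 + 76.0 + 14.7 + 1.3 = 802.9
TFR = 5 × 802.9 / 1000 = 4.0145
GRR = 0.491 × 4.0145 = 1.97112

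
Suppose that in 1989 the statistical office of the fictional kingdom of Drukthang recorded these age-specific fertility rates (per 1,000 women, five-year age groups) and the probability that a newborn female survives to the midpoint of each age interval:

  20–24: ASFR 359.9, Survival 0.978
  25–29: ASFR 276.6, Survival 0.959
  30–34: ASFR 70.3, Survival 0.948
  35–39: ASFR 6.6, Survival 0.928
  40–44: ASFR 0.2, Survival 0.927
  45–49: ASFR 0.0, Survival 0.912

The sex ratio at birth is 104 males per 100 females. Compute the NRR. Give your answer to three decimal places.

Proportion female at birth = 100 / (100 + 104) = 0.49020.
Per-age-group product (5 × ASFR × survival probability):
  20–24: 5 × 359.9/1000 × 0.978 = 1.75991
  25–29: 5 × 276.6/1000 × 0.959 = 1.32630
  30–34: 5 × 70.3/1000 × 0.948 = 0.33322
  35–39: 5 × 6.6/1000 × 0.928 = 0.03062
  40–44: 5 × 0.2/1000 × 0.927 = 0.00093
  45–49: 5 × 0.0/1000 × 0.912 = 0.00000
Sum = 3.45098
NRR = 0.49020 × 3.45098 = 1.69167
With NRR above 1 the population is above replacement fertility.

1.692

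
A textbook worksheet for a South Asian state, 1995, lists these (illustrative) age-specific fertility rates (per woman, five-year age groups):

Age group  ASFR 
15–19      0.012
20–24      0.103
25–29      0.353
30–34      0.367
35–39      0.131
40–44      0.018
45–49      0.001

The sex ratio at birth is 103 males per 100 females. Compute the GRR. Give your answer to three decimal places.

2.426

Proportion female at birth = 100 / (100 + 103) = 0.49261.
Sum of ASFRs = 0.012 + 0.103 + 0.353 + 0.367 + 0.131 + 0.018 + 0.001 = 0.985
TFR = 5 × 0.985 = 4.925
GRR = 0.49261 × 4.925 = 2.42610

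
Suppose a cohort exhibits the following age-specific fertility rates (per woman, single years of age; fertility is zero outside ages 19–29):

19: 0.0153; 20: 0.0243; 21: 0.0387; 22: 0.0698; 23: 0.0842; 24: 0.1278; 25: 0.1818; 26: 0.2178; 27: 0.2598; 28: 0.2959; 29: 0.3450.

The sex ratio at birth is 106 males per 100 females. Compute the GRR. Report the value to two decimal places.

0.81

Proportion female at birth = 100 / (100 + 106) = 0.48544.
Sum of ASFRs = 0.0153 + 0.0243 + 0.0387 + 0.0698 + 0.0842 + 0.1278 + 0.1818 + 0.2178 + 0.2598 + 0.2959 + 0.3450 = 1.6604
TFR = 1.6604
GRR = 0.48544 × 1.6604 = 0.80602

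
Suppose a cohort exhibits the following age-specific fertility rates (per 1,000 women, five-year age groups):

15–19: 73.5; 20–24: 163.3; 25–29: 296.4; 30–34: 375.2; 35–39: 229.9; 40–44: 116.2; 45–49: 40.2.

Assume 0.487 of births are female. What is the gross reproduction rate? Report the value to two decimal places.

Proportion female at birth = 0.487.
Sum of ASFRs = 73.5 + 163.3 + 296.4 + 375.2 + 229.9 + 116.2 + 40.2 = 1294.7
TFR = 5 × 1294.7 / 1000 = 6.4735
GRR = 0.487 × 6.4735 = 3.15259

3.15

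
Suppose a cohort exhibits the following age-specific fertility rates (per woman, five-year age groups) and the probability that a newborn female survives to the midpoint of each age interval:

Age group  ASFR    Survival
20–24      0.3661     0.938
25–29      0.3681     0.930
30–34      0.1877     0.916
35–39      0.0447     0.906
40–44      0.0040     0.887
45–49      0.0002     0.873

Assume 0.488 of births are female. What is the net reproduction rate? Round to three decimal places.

Proportion female at birth = 0.488.
Weighting each age-specific rate by interval width and survival:
  20–24: 5 × 0.3661 × 0.938 = 1.71701
  25–29: 5 × 0.3681 × 0.930 = 1.71167
  30–34: 5 × 0.1877 × 0.916 = 0.85967
  35–39: 5 × 0.0447 × 0.906 = 0.20249
  40–44: 5 × 0.0040 × 0.887 = 0.01774
  45–49: 5 × 0.0002 × 0.873 = 0.00087
Sum = 4.50945
NRR = 0.488 × 4.50945 = 2.20061

2.201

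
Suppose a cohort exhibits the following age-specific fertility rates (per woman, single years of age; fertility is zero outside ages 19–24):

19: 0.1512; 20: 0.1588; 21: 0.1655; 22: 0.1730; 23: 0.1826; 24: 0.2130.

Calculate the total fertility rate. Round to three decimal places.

Sum of ASFRs = 0.1512 + 0.1588 + 0.1655 + 0.1730 + 0.1826 + 0.2130 = 1.0441
TFR = 1.0441

1.044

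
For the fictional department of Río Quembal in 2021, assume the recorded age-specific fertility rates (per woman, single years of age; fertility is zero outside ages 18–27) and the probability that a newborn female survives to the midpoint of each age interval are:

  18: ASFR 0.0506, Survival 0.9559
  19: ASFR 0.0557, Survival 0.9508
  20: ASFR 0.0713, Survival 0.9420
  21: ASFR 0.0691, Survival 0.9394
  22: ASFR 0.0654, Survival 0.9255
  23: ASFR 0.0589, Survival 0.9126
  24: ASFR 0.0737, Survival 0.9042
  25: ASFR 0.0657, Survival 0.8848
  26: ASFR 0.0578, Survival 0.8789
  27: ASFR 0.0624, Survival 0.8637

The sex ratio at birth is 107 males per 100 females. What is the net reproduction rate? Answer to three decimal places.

Proportion female at birth = 100 / (100 + 107) = 0.48309.
Per-age-group product (1 × ASFR × survival probability):
  18: 1 × 0.0506 × 0.9559 = 0.04837
  19: 1 × 0.0557 × 0.9508 = 0.05296
  20: 1 × 0.0713 × 0.9420 = 0.06716
  21: 1 × 0.0691 × 0.9394 = 0.06491
  22: 1 × 0.0654 × 0.9255 = 0.06053
  23: 1 × 0.0589 × 0.9126 = 0.05375
  24: 1 × 0.0737 × 0.9042 = 0.06664
  25: 1 × 0.0657 × 0.8848 = 0.05813
  26: 1 × 0.0578 × 0.8789 = 0.05080
  27: 1 × 0.0624 × 0.8637 = 0.05389
Sum = 0.57714
NRR = 0.48309 × 0.57714 = 0.27881

0.279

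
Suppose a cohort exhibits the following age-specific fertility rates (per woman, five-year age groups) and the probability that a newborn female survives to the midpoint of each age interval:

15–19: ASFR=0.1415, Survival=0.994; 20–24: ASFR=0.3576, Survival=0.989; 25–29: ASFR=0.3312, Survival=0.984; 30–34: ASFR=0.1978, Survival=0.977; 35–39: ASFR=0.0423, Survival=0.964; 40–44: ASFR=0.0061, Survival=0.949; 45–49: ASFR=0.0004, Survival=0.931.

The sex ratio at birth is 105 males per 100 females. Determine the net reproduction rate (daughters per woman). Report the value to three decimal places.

Proportion female at birth = 100 / (100 + 105) = 0.48780.
Weighting each age-specific rate by interval width and survival:
  15–19: 5 × 0.1415 × 0.994 = 0.70326
  20–24: 5 × 0.3576 × 0.989 = 1.76833
  25–29: 5 × 0.3312 × 0.984 = 1.62950
  30–34: 5 × 0.1978 × 0.977 = 0.96625
  35–39: 5 × 0.0423 × 0.964 = 0.20389
  40–44: 5 × 0.0061 × 0.949 = 0.02894
  45–49: 5 × 0.0004 × 0.931 = 0.00186
Sum = 5.30203
NRR = 0.48780 × 5.30203 = 2.58633
With NRR above 1 the population is above replacement fertility.

2.586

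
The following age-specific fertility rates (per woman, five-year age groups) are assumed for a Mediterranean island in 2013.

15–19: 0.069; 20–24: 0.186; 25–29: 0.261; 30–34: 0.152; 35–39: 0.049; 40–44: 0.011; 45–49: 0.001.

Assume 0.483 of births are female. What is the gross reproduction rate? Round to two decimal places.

1.76

Proportion female at birth = 0.483.
Sum of ASFRs = 0.069 + 0.186 + 0.261 + 0.152 + 0.049 + 0.011 + 0.001 = 0.729
TFR = 5 × 0.729 = 3.645
GRR = 0.483 × 3.645 = 1.76054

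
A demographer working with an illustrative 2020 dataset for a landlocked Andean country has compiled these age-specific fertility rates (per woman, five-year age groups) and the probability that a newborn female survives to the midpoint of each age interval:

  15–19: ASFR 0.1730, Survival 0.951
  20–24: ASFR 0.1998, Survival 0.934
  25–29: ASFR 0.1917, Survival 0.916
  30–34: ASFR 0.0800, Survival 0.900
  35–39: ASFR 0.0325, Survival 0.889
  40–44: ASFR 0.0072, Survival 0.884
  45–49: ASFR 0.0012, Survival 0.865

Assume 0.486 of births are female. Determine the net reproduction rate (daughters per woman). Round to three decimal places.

1.543

Proportion female at birth = 0.486.
Survival-weighted fertility by age (5·fₓ·Sₓ):
  15–19: 5 × 0.1730 × 0.951 = 0.82262
  20–24: 5 × 0.1998 × 0.934 = 0.93307
  25–29: 5 × 0.1917 × 0.916 = 0.87799
  30–34: 5 × 0.0800 × 0.900 = 0.36000
  35–39: 5 × 0.0325 × 0.889 = 0.14446
  40–44: 5 × 0.0072 × 0.884 = 0.03182
  45–49: 5 × 0.0012 × 0.865 = 0.00519
Sum = 3.17515
NRR = 0.486 × 3.17515 = 1.54312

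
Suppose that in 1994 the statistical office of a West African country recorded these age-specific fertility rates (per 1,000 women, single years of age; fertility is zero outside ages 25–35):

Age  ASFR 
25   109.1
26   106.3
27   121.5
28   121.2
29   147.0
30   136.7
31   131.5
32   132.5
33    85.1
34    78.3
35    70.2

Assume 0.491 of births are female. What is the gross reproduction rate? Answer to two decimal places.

Proportion female at birth = 0.491.
Sum of ASFRs = 109.1 + 106.3 + 121.5 + 121.2 + 147.0 + 136.7 + 131.5 + 132.5 + 85.1 + 78.3 + 70.2 = 1239.4
TFR = 1239.4 / 1000 = 1.2394
GRR = 0.491 × 1.2394 = 0.60855

0.61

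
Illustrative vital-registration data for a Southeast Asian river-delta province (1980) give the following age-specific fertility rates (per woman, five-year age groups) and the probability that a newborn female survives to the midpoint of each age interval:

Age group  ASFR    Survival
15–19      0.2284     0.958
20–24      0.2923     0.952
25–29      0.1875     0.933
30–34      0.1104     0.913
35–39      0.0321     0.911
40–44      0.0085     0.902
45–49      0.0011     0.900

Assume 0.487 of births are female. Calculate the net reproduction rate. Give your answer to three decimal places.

1.974

Proportion female at birth = 0.487.
Survival-weighted fertility by age (5·fₓ·Sₓ):
  15–19: 5 × 0.2284 × 0.958 = 1.09404
  20–24: 5 × 0.2923 × 0.952 = 1.39135
  25–29: 5 × 0.1875 × 0.933 = 0.87469
  30–34: 5 × 0.1104 × 0.913 = 0.50398
  35–39: 5 × 0.0321 × 0.911 = 0.14622
  40–44: 5 × 0.0085 × 0.902 = 0.03834
  45–49: 5 × 0.0011 × 0.900 = 0.00495
Sum = 4.05357
NRR = 0.487 × 4.05357 = 1.97409
An NRR exceeding 1 indicates intrinsic growth under these rates.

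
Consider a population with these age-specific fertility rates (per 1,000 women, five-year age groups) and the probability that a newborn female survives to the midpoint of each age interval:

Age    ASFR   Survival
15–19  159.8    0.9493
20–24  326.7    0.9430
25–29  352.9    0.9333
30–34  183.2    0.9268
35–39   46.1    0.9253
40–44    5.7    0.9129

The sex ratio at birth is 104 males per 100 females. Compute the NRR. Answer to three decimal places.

2.468

Proportion female at birth = 100 / (100 + 104) = 0.49020.
Weighting each age-specific rate by interval width and survival:
  15–19: 5 × 159.8/1000 × 0.9493 = 0.75849
  20–24: 5 × 326.7/1000 × 0.9430 = 1.54039
  25–29: 5 × 352.9/1000 × 0.9333 = 1.64681
  30–34: 5 × 183.2/1000 × 0.9268 = 0.84895
  35–39: 5 × 46.1/1000 × 0.9253 = 0.21328
  40–44: 5 × 5.7/1000 × 0.9129 = 0.02602
Sum = 5.03394
NRR = 0.49020 × 5.03394 = 2.46764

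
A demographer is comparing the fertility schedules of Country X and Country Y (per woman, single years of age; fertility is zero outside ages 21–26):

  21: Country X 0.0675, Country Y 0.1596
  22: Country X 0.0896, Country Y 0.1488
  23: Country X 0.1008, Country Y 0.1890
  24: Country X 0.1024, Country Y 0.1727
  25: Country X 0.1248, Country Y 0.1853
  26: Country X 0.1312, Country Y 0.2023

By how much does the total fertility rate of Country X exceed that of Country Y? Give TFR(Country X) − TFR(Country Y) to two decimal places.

Country X:
  Sum of ASFRs = 0.0675 + 0.0896 + 0.1008 + 0.1024 + 0.1248 + 0.1312 = 0.6163
  TFR = 0.6163
Country Y:
  Sum of ASFRs = 0.1596 + 0.1488 + 0.1890 + 0.1727 + 0.1853 + 0.2023 = 1.0577
  TFR = 1.0577
Difference = 0.6163 − 1.0577 = -0.4414

-0.44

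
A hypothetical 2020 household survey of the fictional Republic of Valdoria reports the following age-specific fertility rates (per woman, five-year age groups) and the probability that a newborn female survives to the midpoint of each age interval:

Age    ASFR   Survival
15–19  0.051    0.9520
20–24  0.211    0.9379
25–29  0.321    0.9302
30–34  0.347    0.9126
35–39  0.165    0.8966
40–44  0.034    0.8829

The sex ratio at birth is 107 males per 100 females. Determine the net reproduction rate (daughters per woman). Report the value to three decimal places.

2.511

Proportion female at birth = 100 / (100 + 107) = 0.48309.
Weighting each age-specific rate by interval width and survival:
  15–19: 5 × 0.051 × 0.9520 = 0.24276
  20–24: 5 × 0.211 × 0.9379 = 0.98948
  25–29: 5 × 0.321 × 0.9302 = 1.49297
  30–34: 5 × 0.347 × 0.9126 = 1.58336
  35–39: 5 × 0.165 × 0.8966 = 0.73970
  40–44: 5 × 0.034 × 0.8829 = 0.15009
Sum = 5.19836
NRR = 0.48309 × 5.19836 = 2.51128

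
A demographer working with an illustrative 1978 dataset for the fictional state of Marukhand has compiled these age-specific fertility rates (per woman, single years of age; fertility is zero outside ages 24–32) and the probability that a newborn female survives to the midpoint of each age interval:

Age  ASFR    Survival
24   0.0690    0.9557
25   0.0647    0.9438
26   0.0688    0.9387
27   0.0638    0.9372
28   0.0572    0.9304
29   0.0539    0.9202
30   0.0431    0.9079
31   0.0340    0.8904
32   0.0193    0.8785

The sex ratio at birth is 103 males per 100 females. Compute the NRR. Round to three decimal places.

Proportion female at birth = 100 / (100 + 103) = 0.49261.
Each age group contributes 1 × ASFR × survival:
  24: 1 × 0.0690 × 0.9557 = 0.06594
  25: 1 × 0.0647 × 0.9438 = 0.06106
  26: 1 × 0.0688 × 0.9387 = 0.06458
  27: 1 × 0.0638 × 0.9372 = 0.05979
  28: 1 × 0.0572 × 0.9304 = 0.05322
  29: 1 × 0.0539 × 0.9202 = 0.04960
  30: 1 × 0.0431 × 0.9079 = 0.03913
  31: 1 × 0.0340 × 0.8904 = 0.03027
  32: 1 × 0.0193 × 0.8785 = 0.01696
Sum = 0.44055
NRR = 0.49261 × 0.44055 = 0.21702

0.217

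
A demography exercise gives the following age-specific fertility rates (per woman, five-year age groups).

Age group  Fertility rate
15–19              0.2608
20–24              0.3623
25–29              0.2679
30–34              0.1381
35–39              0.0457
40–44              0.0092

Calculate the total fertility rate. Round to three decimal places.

Sum of ASFRs = 0.2608 + 0.3623 + 0.2679 + 0.1381 + 0.0457 + 0.0092 = 1.0840
TFR = 5 × 1.0840 = 5.42

5.420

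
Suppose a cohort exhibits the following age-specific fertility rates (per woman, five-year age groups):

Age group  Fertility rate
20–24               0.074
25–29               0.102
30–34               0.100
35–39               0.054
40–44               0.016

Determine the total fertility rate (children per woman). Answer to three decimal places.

Sum of ASFRs = 0.074 + 0.102 + 0.100 + 0.054 + 0.016 = 0.346
TFR = 5 × 0.346 = 1.73

1.730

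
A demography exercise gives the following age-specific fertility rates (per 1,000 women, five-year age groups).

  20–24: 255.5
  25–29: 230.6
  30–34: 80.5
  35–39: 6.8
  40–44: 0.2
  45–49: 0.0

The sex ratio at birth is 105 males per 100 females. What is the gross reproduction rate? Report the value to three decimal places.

1.399

Proportion female at birth = 100 / (100 + 105) = 0.48780.
Sum of ASFRs = 255.5 + 230.6 + 80.5 + 6.8 + 0.2 + 0.0 = 573.6
TFR = 5 × 573.6 / 1000 = 2.868
GRR = 0.48780 × 2.868 = 1.39901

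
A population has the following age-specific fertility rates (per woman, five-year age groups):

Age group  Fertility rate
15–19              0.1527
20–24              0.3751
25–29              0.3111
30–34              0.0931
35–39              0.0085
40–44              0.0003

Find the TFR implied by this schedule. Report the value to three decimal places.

4.704

Sum of ASFRs = 0.1527 + 0.3751 + 0.3111 + 0.0931 + 0.0085 + 0.0003 = 0.9408
TFR = 5 × 0.9408 = 4.704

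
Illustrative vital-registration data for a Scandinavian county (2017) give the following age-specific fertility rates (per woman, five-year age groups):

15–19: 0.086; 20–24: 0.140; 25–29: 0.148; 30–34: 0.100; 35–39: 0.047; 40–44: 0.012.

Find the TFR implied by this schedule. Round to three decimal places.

2.665

Sum of ASFRs = 0.086 + 0.140 + 0.148 + 0.100 + 0.047 + 0.012 = 0.533
TFR = 5 × 0.533 = 2.665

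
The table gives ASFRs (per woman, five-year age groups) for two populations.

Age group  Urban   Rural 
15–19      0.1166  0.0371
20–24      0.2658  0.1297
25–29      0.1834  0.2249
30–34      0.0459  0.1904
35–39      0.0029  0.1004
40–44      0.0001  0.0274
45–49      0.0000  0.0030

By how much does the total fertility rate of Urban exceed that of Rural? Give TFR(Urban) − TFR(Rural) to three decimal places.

-0.491

Urban:
  Sum of ASFRs = 0.1166 + 0.2658 + 0.1834 + 0.0459 + 0.0029 + 0.0001 + 0.0000 = 0.6147
  TFR = 5 × 0.6147 = 3.0735
Rural:
  Sum of ASFRs = 0.0371 + 0.1297 + 0.2249 + 0.1904 + 0.1004 + 0.0274 + 0.0030 = 0.7129
  TFR = 5 × 0.7129 = 3.5645
Difference = 3.0735 − 3.5645 = -0.491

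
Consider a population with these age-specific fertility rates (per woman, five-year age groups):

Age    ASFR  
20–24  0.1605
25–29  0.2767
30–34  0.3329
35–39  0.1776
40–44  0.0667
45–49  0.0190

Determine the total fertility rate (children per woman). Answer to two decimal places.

5.17

Sum of ASFRs = 0.1605 + 0.2767 + 0.3329 + 0.1776 + 0.0667 + 0.0190 = 1.0334
TFR = 5 × 1.0334 = 5.167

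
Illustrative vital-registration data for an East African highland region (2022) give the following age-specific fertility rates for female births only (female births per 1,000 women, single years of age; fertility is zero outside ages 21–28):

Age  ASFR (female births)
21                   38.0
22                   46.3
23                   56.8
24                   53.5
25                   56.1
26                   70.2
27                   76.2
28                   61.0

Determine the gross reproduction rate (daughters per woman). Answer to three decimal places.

Sum of female ASFRs = 38.0 + 46.3 + 56.8 + 53.5 + 56.1 + 70.2 + 76.2 + 61.0 = 458.1
GRR = 458.1 / 1000 = 0.4581

0.458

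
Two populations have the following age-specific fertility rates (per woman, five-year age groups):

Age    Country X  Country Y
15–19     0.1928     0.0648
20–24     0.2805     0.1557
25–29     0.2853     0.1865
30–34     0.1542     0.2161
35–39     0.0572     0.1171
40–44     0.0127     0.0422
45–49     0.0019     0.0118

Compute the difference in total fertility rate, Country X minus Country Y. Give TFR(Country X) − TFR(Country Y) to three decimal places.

Country X:
  Sum of ASFRs = 0.1928 + 0.2805 + 0.2853 + 0.1542 + 0.0572 + 0.0127 + 0.0019 = 0.9846
  TFR = 5 × 0.9846 = 4.923
Country Y:
  Sum of ASFRs = 0.0648 + 0.1557 + 0.1865 + 0.2161 + 0.1171 + 0.0422 + 0.0118 = 0.7942
  TFR = 5 × 0.7942 = 3.971
Difference = 4.923 − 3.971 = 0.952

0.952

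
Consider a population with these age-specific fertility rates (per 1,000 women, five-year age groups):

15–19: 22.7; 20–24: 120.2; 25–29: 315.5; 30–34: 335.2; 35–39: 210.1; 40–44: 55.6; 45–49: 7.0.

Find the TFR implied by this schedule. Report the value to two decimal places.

5.33

Sum of ASFRs = 22.7 + 120.2 + 315.5 + 335.2 + 210.1 + 55.6 + 7.0 = 1066.3
TFR = 5 × 1066.3 / 1000 = 5.3315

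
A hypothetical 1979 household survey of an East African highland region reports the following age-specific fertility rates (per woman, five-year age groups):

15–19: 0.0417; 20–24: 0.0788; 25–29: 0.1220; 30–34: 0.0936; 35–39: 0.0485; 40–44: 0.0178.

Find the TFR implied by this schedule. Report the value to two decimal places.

Sum of ASFRs = 0.0417 + 0.0788 + 0.1220 + 0.0936 + 0.0485 + 0.0178 = 0.4024
TFR = 5 × 0.4024 = 2.012

2.01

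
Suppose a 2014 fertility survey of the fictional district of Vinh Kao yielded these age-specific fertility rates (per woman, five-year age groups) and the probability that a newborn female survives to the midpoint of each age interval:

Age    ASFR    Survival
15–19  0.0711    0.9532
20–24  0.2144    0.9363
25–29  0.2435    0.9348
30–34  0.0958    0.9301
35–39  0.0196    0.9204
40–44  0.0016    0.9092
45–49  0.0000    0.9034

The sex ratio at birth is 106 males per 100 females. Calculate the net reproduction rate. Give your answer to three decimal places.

1.468

Proportion female at birth = 100 / (100 + 106) = 0.48544.
Per-age-group product (5 × ASFR × survival probability):
  15–19: 5 × 0.0711 × 0.9532 = 0.33886
  20–24: 5 × 0.2144 × 0.9363 = 1.00371
  25–29: 5 × 0.2435 × 0.9348 = 1.13812
  30–34: 5 × 0.0958 × 0.9301 = 0.44552
  35–39: 5 × 0.0196 × 0.9204 = 0.09020
  40–44: 5 × 0.0016 × 0.9092 = 0.00727
  45–49: 5 × 0.0000 × 0.9034 = 0.00000
Sum = 3.02368
NRR = 0.48544 × 3.02368 = 1.46782
With NRR above 1 the population is above replacement fertility.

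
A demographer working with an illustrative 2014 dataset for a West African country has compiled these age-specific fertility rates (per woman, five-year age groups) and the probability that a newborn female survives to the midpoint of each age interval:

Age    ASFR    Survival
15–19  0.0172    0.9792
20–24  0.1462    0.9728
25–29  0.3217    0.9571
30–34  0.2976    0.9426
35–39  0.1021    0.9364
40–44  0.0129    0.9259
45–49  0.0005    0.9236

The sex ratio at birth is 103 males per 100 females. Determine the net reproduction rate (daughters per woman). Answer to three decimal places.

Proportion female at birth = 100 / (100 + 103) = 0.49261.
Each age group contributes 5 × ASFR × survival:
  15–19: 5 × 0.0172 × 0.9792 = 0.08421
  20–24: 5 × 0.1462 × 0.9728 = 0.71112
  25–29: 5 × 0.3217 × 0.9571 = 1.53950
  30–34: 5 × 0.2976 × 0.9426 = 1.40259
  35–39: 5 × 0.1021 × 0.9364 = 0.47803
  40–44: 5 × 0.0129 × 0.9259 = 0.05972
  45–49: 5 × 0.0005 × 0.9236 = 0.00231
Sum = 4.27748
NRR = 0.49261 × 4.27748 = 2.10713

2.107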